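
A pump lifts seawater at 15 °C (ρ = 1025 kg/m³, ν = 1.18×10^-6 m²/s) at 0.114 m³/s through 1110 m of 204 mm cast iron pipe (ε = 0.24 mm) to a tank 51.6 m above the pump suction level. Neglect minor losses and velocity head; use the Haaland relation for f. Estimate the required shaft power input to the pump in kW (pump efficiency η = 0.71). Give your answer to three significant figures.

P_shaft ≈ 197 kW

V = 4Q/(πD²) = 3.488 m/s; Re = 6.03×10^5; ε/D = 0.00118; f = 0.02087
h_f = f(L/D)V²/2g = 70.39 m
Total head H = z + h_f = 51.6 + 70.39 = 122.0 m
P_hyd = ρgQH = 1025·9.81·0.114·122.0 = 139.8 kW
P_shaft = P_hyd/η = 139.8/0.71 = 197.0 kW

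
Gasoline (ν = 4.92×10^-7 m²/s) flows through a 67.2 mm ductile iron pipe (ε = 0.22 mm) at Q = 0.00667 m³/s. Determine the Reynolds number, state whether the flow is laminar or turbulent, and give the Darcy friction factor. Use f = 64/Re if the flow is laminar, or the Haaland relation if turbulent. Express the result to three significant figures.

Re ≈ 2.57×10^5; turbulent; f ≈ 0.0273

V = 4Q/(πD²) = 1.881 m/s
Re = VD/ν = 1.881·0.0672/4.92×10^-7 = 2.57×10^5
Re > 4000 → turbulent; ε/D = 0.00327
Haaland: f = 0.02732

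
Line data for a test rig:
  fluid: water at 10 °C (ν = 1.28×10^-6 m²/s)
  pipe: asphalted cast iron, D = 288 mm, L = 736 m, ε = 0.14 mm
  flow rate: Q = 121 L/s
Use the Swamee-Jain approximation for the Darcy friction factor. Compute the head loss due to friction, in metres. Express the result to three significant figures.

V = 4Q/(πD²) = 4·0.121/(π·0.288²) = 1.857 m/s
Re = VD/ν = 1.857·0.288/1.28×10^-6 = 4.18×10^5 → turbulent
ε/D = 0.14/288 = 4.86×10^-4
Swamee-Jain: f = 0.01786
h_f = f(L/D)V²/(2g) = 0.01786·(736/0.288)·1.857²/(2·9.81) = 8.027 m

h_f ≈ 8.03 m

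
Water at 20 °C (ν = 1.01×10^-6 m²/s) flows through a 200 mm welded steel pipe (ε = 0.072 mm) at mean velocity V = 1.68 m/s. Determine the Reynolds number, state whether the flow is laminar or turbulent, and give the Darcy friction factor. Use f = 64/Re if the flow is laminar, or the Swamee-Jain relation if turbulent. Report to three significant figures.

Re ≈ 3.33×10^5; turbulent; f ≈ 0.0173

Re = VD/ν = 1.680·0.200/1.01×10^-6 = 3.33×10^5
Re > 4000 → turbulent; ε/D = 3.60×10^-4
Swamee-Jain: f = 0.01732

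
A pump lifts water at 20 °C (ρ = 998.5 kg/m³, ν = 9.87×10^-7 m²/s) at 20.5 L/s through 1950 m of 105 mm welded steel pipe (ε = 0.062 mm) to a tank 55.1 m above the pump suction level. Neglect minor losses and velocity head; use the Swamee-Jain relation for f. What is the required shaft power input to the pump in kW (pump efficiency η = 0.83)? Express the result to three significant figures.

P_shaft ≈ 37.8 kW

V = 4Q/(πD²) = 2.367 m/s; Re = 2.52×10^5; ε/D = 5.90×10^-4; f = 0.01905
h_f = f(L/D)V²/2g = 101.1 m
Total head H = z + h_f = 55.1 + 101.1 = 156.2 m
P_hyd = ρgQH = 998.5·9.81·0.0205·156.2 = 31.36 kW
P_shaft = P_hyd/η = 31.36/0.83 = 37.79 kW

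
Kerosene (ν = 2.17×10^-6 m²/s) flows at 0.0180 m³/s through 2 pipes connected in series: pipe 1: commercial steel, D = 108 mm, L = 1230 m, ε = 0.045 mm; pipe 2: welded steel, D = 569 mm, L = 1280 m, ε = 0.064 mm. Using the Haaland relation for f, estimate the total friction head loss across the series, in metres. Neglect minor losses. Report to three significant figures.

H ≈ 44.3 m

Pipe 1: V = 1.965 m/s, Re = 9.78×10^4, ε/D = 4.17×10^-4, f = 0.01977, h_1 = f(L/D)V²/2g = 44.31 m
Pipe 2: V = 0.07079 m/s, Re = 1.86×10^4, ε/D = 1.12×10^-4, f = 0.02641, h_2 = f(L/D)V²/2g = 0.01517 m
Series → Q common, losses add: H = Σh = 44.33 m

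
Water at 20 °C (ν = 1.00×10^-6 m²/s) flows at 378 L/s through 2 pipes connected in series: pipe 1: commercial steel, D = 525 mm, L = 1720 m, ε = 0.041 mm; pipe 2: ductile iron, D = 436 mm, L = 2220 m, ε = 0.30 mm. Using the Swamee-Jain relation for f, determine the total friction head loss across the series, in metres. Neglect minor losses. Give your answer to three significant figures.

Pipe 1: V = 1.746 m/s, Re = 9.17×10^5, ε/D = 7.81×10^-5, f = 0.01328, h_1 = f(L/D)V²/2g = 6.761 m
Pipe 2: V = 2.532 m/s, Re = 1.10×10^6, ε/D = 6.88×10^-4, f = 0.01842, h_2 = f(L/D)V²/2g = 30.64 m
Series → Q common, losses add: H = Σh = 37.40 m

H ≈ 37.4 m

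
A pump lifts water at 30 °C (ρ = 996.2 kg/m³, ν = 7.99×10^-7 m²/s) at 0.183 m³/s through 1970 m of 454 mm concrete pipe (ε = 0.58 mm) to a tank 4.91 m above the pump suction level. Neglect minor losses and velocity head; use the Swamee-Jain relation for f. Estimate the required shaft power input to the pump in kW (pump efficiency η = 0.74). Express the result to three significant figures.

V = 4Q/(πD²) = 1.130 m/s; Re = 6.42×10^5; ε/D = 0.00128; f = 0.02136
h_f = f(L/D)V²/2g = 6.037 m
Total head H = z + h_f = 4.91 + 6.037 = 10.95 m
P_hyd = ρgQH = 996.2·9.81·0.183·10.95 = 19.58 kW
P_shaft = P_hyd/η = 19.58/0.74 = 26.46 kW

P_shaft ≈ 26.5 kW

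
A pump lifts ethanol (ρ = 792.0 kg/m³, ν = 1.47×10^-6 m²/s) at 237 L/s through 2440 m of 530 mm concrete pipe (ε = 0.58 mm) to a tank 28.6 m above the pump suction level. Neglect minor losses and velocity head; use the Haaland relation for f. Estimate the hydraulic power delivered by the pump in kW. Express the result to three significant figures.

P_hyd ≈ 63.0 kW

V = 4Q/(πD²) = 1.074 m/s; Re = 3.87×10^5; ε/D = 0.00109; f = 0.02074
h_f = f(L/D)V²/2g = 5.616 m
Total head H = z + h_f = 28.6 + 5.616 = 34.22 m
P_hyd = ρgQH = 792.0·9.81·0.237·34.22 = 63.01 kW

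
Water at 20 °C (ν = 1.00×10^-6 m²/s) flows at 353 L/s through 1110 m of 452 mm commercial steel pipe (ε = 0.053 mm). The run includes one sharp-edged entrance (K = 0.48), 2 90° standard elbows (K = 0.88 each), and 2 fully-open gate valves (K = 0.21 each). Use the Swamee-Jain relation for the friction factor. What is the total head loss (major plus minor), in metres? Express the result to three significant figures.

V = 4Q/(πD²) = 2.200 m/s; V²/2g = 0.2467 m
Re = 9.94×10^5, ε/D = 1.17×10^-4 → f = 0.01376 (Swamee-Jain)
Major: h_f = f(L/D)·V²/2g = 0.01376·2456·0.2467 = 8.336 m
Minor: ΣK = 2.66; h_m = ΣK·V²/2g = 0.6561 m
Total H_L = 8.336 + 0.6561 = 8.992 m

H_L ≈ 8.99 m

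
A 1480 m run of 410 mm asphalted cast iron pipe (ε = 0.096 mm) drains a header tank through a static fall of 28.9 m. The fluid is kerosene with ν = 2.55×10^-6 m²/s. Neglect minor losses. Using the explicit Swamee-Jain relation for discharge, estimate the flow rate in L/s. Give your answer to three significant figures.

Swamee-Jain (Type II): Q = -0.965·√(gD⁵h_f/L)·ln[ε/(3.7D) + √(3.17ν²L/(gD³h_f))]
√(gD⁵h_f/L) = √(9.81·0.410⁵·28.9/1480) = 0.04711
ε/(3.7D) = 6.33×10^-5; √(3.17ν²L/(gD³h_f)) = 3.95×10^-5
Q = -0.965·0.04711·ln(1.028×10^-4) = 0.4175 m³/s
Check: V = 3.16 m/s, Re = 5.08×10^5, f = 0.01580, h_f = 29.1 m ≈ 28.9 m ✓

Q ≈ 417 L/s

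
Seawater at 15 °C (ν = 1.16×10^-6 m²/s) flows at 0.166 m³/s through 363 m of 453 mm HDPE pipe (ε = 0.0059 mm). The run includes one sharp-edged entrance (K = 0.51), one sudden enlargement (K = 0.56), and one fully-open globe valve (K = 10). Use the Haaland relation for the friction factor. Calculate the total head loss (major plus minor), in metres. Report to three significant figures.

V = 4Q/(πD²) = 1.030 m/s; V²/2g = 0.05407 m
Re = 4.02×10^5, ε/D = 1.30×10^-5 → f = 0.01372 (Haaland)
Major: h_f = f(L/D)·V²/2g = 0.01372·801.3·0.05407 = 0.5942 m
Minor: ΣK = 11.1; h_m = ΣK·V²/2g = 0.5985 m
Total H_L = 0.5942 + 0.5985 = 1.193 m

H_L ≈ 1.19 m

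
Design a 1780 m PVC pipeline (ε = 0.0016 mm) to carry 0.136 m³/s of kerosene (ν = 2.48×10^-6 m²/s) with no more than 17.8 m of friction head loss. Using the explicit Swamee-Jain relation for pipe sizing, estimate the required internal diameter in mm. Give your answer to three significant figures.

D ≈ 302 mm

Swamee-Jain (Type III): D = 0.66·[ε^1.25·(LQ²/(gh_f))^4.75 + ν·Q^9.4·(L/(gh_f))^5.2]^0.04
LQ²/(gh_f) = 0.1885; L/(gh_f) = 10.19
Term 1 = ε^1.25·(…)^4.75 = 2.06×10^-11; Term 2 = ν·Q^9.4·(…)^5.2 = 3.11×10^-9
D = 0.66·(2.06×10^-11 + 3.11×10^-9)^0.04 = 0.3016 m = 302 mm
Check: V = 1.90 m/s, Re = 2.32×10^5, f = 0.01515, h_f = 16.5 m ≈ 17.8 m ✓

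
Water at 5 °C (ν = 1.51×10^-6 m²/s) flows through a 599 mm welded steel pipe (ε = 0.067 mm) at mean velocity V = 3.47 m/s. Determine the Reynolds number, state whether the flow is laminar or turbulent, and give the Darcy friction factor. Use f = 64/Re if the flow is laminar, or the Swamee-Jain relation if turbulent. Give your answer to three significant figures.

Re ≈ 1.38×10^6; turbulent; f ≈ 0.0134

Re = VD/ν = 3.470·0.599/1.51×10^-6 = 1.38×10^6
Re > 4000 → turbulent; ε/D = 1.12×10^-4
Swamee-Jain: f = 0.01337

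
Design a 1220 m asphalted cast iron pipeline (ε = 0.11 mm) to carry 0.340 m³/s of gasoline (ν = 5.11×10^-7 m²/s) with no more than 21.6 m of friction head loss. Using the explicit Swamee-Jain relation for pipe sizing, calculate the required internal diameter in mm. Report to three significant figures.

D ≈ 389 mm

Swamee-Jain (Type III): D = 0.66·[ε^1.25·(LQ²/(gh_f))^4.75 + ν·Q^9.4·(L/(gh_f))^5.2]^0.04
LQ²/(gh_f) = 0.6656; L/(gh_f) = 5.758
Term 1 = ε^1.25·(…)^4.75 = 1.63×10^-6; Term 2 = ν·Q^9.4·(…)^5.2 = 1.81×10^-7
D = 0.66·(1.63×10^-6 + 1.81×10^-7)^0.04 = 0.3889 m = 389 mm
Check: V = 2.86 m/s, Re = 2.18×10^6, f = 0.01519, h_f = 19.9 m ≈ 21.6 m ✓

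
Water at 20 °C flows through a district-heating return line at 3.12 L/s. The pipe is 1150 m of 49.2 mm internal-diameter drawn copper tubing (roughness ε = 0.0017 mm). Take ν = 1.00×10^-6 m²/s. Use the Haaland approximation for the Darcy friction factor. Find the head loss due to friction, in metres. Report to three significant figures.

h_f ≈ 60.2 m

V = 4Q/(πD²) = 4·0.00312/(π·0.0492²) = 1.641 m/s
Re = VD/ν = 1.641·0.0492/1.00×10^-6 = 8.07×10^4 → turbulent
ε/D = 0.0017/49.2 = 3.46×10^-5
Haaland: f = 0.01877
h_f = f(L/D)V²/(2g) = 0.01877·(1150/0.0492)·1.641²/(2·9.81) = 60.22 m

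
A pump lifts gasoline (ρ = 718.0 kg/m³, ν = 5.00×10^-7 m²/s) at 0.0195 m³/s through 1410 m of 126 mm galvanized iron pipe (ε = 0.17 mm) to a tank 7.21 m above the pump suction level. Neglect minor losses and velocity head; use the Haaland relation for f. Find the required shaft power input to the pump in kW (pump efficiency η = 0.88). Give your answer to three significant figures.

V = 4Q/(πD²) = 1.564 m/s; Re = 3.94×10^5; ε/D = 0.00135; f = 0.02173
h_f = f(L/D)V²/2g = 30.31 m
Total head H = z + h_f = 7.21 + 30.31 = 37.52 m
P_hyd = ρgQH = 718.0·9.81·0.0195·37.52 = 5.153 kW
P_shaft = P_hyd/η = 5.153/0.88 = 5.855 kW

P_shaft ≈ 5.86 kW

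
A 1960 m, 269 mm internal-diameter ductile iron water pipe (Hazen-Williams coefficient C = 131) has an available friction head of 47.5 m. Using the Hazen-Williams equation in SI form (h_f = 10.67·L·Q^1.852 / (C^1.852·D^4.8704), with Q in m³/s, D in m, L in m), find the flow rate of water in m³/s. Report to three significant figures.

Rearranging: Q = [h_f·C^1.852·D^4.8704 / (10.67·L)]^(1/1.852)
Q = [47.5·131^1.852·0.269^4.8704 / (10.67·1960)]^0.540 = 0.1549 m³/s

Q ≈ 0.155 m³/s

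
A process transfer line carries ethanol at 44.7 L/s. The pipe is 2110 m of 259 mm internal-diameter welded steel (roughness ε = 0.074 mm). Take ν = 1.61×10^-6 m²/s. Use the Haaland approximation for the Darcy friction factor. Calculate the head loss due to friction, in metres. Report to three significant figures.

V = 4Q/(πD²) = 4·0.0447/(π·0.259²) = 0.8484 m/s
Re = VD/ν = 0.8484·0.259/1.61×10^-6 = 1.36×10^5 → turbulent
ε/D = 0.074/259 = 2.86×10^-4
Haaland: f = 0.01828
h_f = f(L/D)V²/(2g) = 0.01828·(2110/0.259)·0.8484²/(2·9.81) = 5.464 m

h_f ≈ 5.46 m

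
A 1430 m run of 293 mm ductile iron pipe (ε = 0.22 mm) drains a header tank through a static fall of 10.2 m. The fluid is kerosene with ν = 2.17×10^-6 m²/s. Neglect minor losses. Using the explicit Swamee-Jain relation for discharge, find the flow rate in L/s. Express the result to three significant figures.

Swamee-Jain (Type II): Q = -0.965·√(gD⁵h_f/L)·ln[ε/(3.7D) + √(3.17ν²L/(gD³h_f))]
√(gD⁵h_f/L) = √(9.81·0.293⁵·10.2/1430) = 0.01229
ε/(3.7D) = 2.03×10^-4; √(3.17ν²L/(gD³h_f)) = 9.21×10^-5
Q = -0.965·0.01229·ln(2.950×10^-4) = 0.09642 m³/s
Check: V = 1.43 m/s, Re = 1.93×10^5, f = 0.02020, h_f = 10.3 m ≈ 10.2 m ✓

Q ≈ 96.4 L/s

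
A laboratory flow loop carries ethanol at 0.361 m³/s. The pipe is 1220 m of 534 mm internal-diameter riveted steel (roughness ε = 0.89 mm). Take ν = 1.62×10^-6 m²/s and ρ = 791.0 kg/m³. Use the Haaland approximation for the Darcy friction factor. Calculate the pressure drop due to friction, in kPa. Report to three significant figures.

Δp ≈ 53.3 kPa

V = 4Q/(πD²) = 4·0.361/(π·0.534²) = 1.612 m/s
Re = VD/ν = 1.612·0.534/1.62×10^-6 = 5.31×10^5 → turbulent
ε/D = 0.89/534 = 0.00167
Haaland: f = 0.02271
h_f = f(L/D)V²/(2g) = 0.02271·(1220/0.534)·1.612²/(2·9.81) = 6.872 m
Δp = ρg·h_f = 791.0·9.81·6.872 = 53.33 kPa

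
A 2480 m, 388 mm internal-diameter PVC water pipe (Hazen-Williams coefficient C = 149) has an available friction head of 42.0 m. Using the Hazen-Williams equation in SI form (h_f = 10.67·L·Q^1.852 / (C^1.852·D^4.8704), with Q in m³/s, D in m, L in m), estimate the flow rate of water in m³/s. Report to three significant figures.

Q ≈ 0.381 m³/s

Rearranging: Q = [h_f·C^1.852·D^4.8704 / (10.67·L)]^(1/1.852)
Q = [42.0·149^1.852·0.388^4.8704 / (10.67·2480)]^0.540 = 0.3805 m³/s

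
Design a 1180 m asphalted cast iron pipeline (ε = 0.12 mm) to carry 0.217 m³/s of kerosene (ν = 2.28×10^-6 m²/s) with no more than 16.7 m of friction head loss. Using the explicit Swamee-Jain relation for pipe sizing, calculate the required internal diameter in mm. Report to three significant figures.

Swamee-Jain (Type III): D = 0.66·[ε^1.25·(LQ²/(gh_f))^4.75 + ν·Q^9.4·(L/(gh_f))^5.2]^0.04
LQ²/(gh_f) = 0.3392; L/(gh_f) = 7.203
Term 1 = ε^1.25·(…)^4.75 = 7.39×10^-8; Term 2 = ν·Q^9.4·(…)^5.2 = 3.80×10^-8
D = 0.66·(7.39×10^-8 + 3.80×10^-8)^0.04 = 0.3479 m = 348 mm
Check: V = 2.28 m/s, Re = 3.48×10^5, f = 0.01716, h_f = 15.4 m ≈ 16.7 m ✓

D ≈ 348 mm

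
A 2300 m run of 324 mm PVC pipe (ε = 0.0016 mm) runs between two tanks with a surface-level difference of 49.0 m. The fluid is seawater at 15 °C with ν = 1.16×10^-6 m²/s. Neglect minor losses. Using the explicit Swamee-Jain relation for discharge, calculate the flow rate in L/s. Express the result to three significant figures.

Swamee-Jain (Type II): Q = -0.965·√(gD⁵h_f/L)·ln[ε/(3.7D) + √(3.17ν²L/(gD³h_f))]
√(gD⁵h_f/L) = √(9.81·0.324⁵·49.0/2300) = 0.02732
ε/(3.7D) = 1.33×10^-6; √(3.17ν²L/(gD³h_f)) = 2.45×10^-5
Q = -0.965·0.02732·ln(2.583×10^-5) = 0.2785 m³/s
Check: V = 3.38 m/s, Re = 9.43×10^5, f = 0.01184, h_f = 48.9 m ≈ 49.0 m ✓

Q ≈ 278 L/s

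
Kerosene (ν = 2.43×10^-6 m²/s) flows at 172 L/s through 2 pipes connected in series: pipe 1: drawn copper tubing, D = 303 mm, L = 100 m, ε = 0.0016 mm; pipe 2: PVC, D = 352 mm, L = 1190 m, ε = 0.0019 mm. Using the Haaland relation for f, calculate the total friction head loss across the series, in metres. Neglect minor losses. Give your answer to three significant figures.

Pipe 1: V = 2.385 m/s, Re = 2.97×10^5, ε/D = 5.28×10^-6, f = 0.01441, h_1 = f(L/D)V²/2g = 1.379 m
Pipe 2: V = 1.767 m/s, Re = 2.56×10^5, ε/D = 5.40×10^-6, f = 0.01482, h_2 = f(L/D)V²/2g = 7.975 m
Series → Q common, losses add: H = Σh = 9.354 m

H ≈ 9.35 m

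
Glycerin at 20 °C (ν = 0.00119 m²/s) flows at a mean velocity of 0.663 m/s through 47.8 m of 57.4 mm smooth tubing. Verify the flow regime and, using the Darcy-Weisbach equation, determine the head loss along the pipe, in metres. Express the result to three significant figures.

Re = VD/ν = 0.663·0.05740/0.00119 = 32.0 → laminar (Re < 2300)
f = 64/Re = 2.001
h_f = f(L/D)V²/(2g) = 2.001·(47.8/0.05740)·0.663²/(2·9.81) = 37.34 m

h_f ≈ 37.3 m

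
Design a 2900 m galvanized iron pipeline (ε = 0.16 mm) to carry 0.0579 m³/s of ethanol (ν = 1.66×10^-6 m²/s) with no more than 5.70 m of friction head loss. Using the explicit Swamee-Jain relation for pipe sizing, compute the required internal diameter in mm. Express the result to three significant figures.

Swamee-Jain (Type III): D = 0.66·[ε^1.25·(LQ²/(gh_f))^4.75 + ν·Q^9.4·(L/(gh_f))^5.2]^0.04
LQ²/(gh_f) = 0.1739; L/(gh_f) = 51.86
Term 1 = ε^1.25·(…)^4.75 = 4.43×10^-9; Term 2 = ν·Q^9.4·(…)^5.2 = 3.21×10^-9
D = 0.66·(4.43×10^-9 + 3.21×10^-9)^0.04 = 0.3125 m = 313 mm
Check: V = 0.755 m/s, Re = 1.42×10^5, f = 0.01964, h_f = 5.29 m ≈ 5.70 m ✓

D ≈ 313 mm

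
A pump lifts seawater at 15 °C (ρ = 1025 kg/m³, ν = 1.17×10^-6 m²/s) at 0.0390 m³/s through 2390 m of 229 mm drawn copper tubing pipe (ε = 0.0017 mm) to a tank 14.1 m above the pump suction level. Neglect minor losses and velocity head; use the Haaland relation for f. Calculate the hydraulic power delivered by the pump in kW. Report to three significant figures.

P_hyd ≈ 8.48 kW

V = 4Q/(πD²) = 0.9469 m/s; Re = 1.85×10^5; ε/D = 7.42×10^-6; f = 0.01577
h_f = f(L/D)V²/2g = 7.523 m
Total head H = z + h_f = 14.1 + 7.523 = 21.62 m
P_hyd = ρgQH = 1025·9.81·0.0390·21.62 = 8.479 kW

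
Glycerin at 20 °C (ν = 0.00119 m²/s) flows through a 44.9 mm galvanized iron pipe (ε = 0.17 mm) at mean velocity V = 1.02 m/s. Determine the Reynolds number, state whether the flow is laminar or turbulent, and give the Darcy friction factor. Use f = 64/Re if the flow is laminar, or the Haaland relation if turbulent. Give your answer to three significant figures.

Re ≈ 38.5; laminar; f = 64/Re ≈ 1.66

Re = VD/ν = 1.020·0.0449/0.00119 = 38.5
Re < 2300 → laminar → f = 64/Re = 1.663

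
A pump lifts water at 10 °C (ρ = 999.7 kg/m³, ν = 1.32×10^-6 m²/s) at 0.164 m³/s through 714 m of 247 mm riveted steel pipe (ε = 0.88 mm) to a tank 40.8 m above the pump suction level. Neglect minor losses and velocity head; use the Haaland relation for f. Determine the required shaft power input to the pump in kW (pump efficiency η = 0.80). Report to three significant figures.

P_shaft ≈ 178 kW

V = 4Q/(πD²) = 3.423 m/s; Re = 6.40×10^5; ε/D = 0.00356; f = 0.02770
h_f = f(L/D)V²/2g = 47.81 m
Total head H = z + h_f = 40.8 + 47.81 = 88.61 m
P_hyd = ρgQH = 999.7·9.81·0.164·88.61 = 142.5 kW
P_shaft = P_hyd/η = 142.5/0.80 = 178.1 kW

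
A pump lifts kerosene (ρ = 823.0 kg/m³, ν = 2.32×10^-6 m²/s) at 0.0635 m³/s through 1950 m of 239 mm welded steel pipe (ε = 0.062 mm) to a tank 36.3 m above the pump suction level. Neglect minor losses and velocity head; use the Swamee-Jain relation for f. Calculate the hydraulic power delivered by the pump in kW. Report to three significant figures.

P_hyd ≈ 26.4 kW

V = 4Q/(πD²) = 1.415 m/s; Re = 1.46×10^5; ε/D = 2.59×10^-4; f = 0.01826
h_f = f(L/D)V²/2g = 15.21 m
Total head H = z + h_f = 36.3 + 15.21 = 51.51 m
P_hyd = ρgQH = 823.0·9.81·0.0635·51.51 = 26.41 kW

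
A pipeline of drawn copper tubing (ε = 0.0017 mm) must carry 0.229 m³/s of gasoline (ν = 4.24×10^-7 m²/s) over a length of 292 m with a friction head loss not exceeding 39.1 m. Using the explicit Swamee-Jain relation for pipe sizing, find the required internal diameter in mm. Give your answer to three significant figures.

D ≈ 200 mm

Swamee-Jain (Type III): D = 0.66·[ε^1.25·(LQ²/(gh_f))^4.75 + ν·Q^9.4·(L/(gh_f))^5.2]^0.04
LQ²/(gh_f) = 0.03992; L/(gh_f) = 0.7613
Term 1 = ε^1.25·(…)^4.75 = 1.39×10^-14; Term 2 = ν·Q^9.4·(…)^5.2 = 9.86×10^-14
D = 0.66·(1.39×10^-14 + 9.86×10^-14)^0.04 = 0.2003 m = 200 mm
Check: V = 7.27 m/s, Re = 3.43×10^6, f = 0.009969, h_f = 39.2 m ≈ 39.1 m ✓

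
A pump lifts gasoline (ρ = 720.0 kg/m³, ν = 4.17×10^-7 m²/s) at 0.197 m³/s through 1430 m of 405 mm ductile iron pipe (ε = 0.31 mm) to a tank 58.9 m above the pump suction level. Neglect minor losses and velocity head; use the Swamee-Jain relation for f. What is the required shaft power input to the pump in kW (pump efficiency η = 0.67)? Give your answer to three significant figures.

V = 4Q/(πD²) = 1.529 m/s; Re = 1.49×10^6; ε/D = 7.65×10^-4; f = 0.01875
h_f = f(L/D)V²/2g = 7.889 m
Total head H = z + h_f = 58.9 + 7.889 = 66.79 m
P_hyd = ρgQH = 720.0·9.81·0.197·66.79 = 92.93 kW
P_shaft = P_hyd/η = 92.93/0.67 = 138.7 kW

P_shaft ≈ 139 kW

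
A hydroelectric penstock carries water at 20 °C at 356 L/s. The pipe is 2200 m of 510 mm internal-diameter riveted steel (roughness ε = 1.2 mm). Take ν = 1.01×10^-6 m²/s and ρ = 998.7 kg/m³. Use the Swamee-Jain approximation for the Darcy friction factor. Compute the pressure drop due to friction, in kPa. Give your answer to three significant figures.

Δp ≈ 162 kPa

V = 4Q/(πD²) = 4·0.356/(π·0.510²) = 1.743 m/s
Re = VD/ν = 1.743·0.510/1.01×10^-6 = 8.80×10^5 → turbulent
ε/D = 1.2/510 = 0.00235
Swamee-Jain: f = 0.02473
h_f = f(L/D)V²/(2g) = 0.02473·(2200/0.510)·1.743²/(2·9.81) = 16.51 m
Δp = ρg·h_f = 998.7·9.81·16.51 = 161.8 kPa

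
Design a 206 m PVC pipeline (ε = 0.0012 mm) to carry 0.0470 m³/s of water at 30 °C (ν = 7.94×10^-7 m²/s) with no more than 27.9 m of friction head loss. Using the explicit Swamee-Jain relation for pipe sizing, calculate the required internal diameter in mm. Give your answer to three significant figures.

Swamee-Jain (Type III): D = 0.66·[ε^1.25·(LQ²/(gh_f))^4.75 + ν·Q^9.4·(L/(gh_f))^5.2]^0.04
LQ²/(gh_f) = 0.001663; L/(gh_f) = 0.7527
Term 1 = ε^1.25·(…)^4.75 = 2.50×10^-21; Term 2 = ν·Q^9.4·(…)^5.2 = 5.97×10^-20
D = 0.66·(2.50×10^-21 + 5.97×10^-20)^0.04 = 0.1125 m = 113 mm
Check: V = 4.73 m/s, Re = 6.70×10^5, f = 0.01264, h_f = 26.3 m ≈ 27.9 m ✓

D ≈ 113 mm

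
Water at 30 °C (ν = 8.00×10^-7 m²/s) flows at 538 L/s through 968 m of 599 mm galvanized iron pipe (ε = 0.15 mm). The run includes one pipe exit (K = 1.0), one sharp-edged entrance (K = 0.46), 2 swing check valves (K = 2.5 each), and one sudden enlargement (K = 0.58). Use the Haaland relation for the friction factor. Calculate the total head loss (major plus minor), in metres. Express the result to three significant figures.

V = 4Q/(πD²) = 1.909 m/s; V²/2g = 0.1858 m
Re = 1.43×10^6, ε/D = 2.50×10^-4 → f = 0.01493 (Haaland)
Major: h_f = f(L/D)·V²/2g = 0.01493·1616·0.1858 = 4.481 m
Minor: ΣK = 7.04; h_m = ΣK·V²/2g = 1.308 m
Total H_L = 4.481 + 1.308 = 5.789 m

H_L ≈ 5.79 m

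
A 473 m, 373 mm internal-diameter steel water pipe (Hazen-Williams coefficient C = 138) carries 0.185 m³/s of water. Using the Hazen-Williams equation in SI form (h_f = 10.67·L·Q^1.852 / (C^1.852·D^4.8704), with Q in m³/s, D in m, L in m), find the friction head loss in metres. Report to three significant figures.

h_f = 10.67·473·0.185^1.852 / (138^1.852·0.373^4.8704) = 2.943 m

h_f ≈ 2.94 m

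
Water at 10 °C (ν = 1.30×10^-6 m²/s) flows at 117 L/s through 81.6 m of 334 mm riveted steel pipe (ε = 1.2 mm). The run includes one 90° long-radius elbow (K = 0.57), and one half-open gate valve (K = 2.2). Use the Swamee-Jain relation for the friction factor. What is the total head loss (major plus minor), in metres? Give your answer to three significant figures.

H_L ≈ 0.874 m

V = 4Q/(πD²) = 1.335 m/s; V²/2g = 0.09089 m
Re = 3.43×10^5, ε/D = 0.00359 → f = 0.02802 (Swamee-Jain)
Major: h_f = f(L/D)·V²/2g = 0.02802·244.3·0.09089 = 0.6223 m
Minor: ΣK = 2.77; h_m = ΣK·V²/2g = 0.2518 m
Total H_L = 0.6223 + 0.2518 = 0.8740 m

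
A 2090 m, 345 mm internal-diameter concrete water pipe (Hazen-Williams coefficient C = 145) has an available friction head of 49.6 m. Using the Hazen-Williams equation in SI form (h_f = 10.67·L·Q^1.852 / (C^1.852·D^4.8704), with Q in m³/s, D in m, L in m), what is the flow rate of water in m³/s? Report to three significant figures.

Rearranging: Q = [h_f·C^1.852·D^4.8704 / (10.67·L)]^(1/1.852)
Q = [49.6·145^1.852·0.345^4.8704 / (10.67·2090)]^0.540 = 0.3262 m³/s

Q ≈ 0.326 m³/s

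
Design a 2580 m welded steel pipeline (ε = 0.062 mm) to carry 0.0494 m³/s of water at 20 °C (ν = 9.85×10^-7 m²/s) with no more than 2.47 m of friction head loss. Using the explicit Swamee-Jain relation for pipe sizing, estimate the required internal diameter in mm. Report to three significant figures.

Swamee-Jain (Type III): D = 0.66·[ε^1.25·(LQ²/(gh_f))^4.75 + ν·Q^9.4·(L/(gh_f))^5.2]^0.04
LQ²/(gh_f) = 0.2598; L/(gh_f) = 106.5
Term 1 = ε^1.25·(…)^4.75 = 9.13×10^-9; Term 2 = ν·Q^9.4·(…)^5.2 = 1.80×10^-8
D = 0.66·(9.13×10^-9 + 1.80×10^-8)^0.04 = 0.3288 m = 329 mm
Check: V = 0.582 m/s, Re = 1.94×10^5, f = 0.01712, h_f = 2.32 m ≈ 2.47 m ✓

D ≈ 329 mm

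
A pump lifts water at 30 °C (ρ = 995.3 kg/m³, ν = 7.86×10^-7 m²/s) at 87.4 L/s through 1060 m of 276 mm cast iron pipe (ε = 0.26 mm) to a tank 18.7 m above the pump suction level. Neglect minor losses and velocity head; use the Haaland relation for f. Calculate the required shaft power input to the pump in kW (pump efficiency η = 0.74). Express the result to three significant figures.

P_shaft ≈ 31.2 kW

V = 4Q/(πD²) = 1.461 m/s; Re = 5.13×10^5; ε/D = 9.42×10^-4; f = 0.01992
h_f = f(L/D)V²/2g = 8.323 m
Total head H = z + h_f = 18.7 + 8.323 = 27.02 m
P_hyd = ρgQH = 995.3·9.81·0.0874·27.02 = 23.06 kW
P_shaft = P_hyd/η = 23.06/0.74 = 31.16 kW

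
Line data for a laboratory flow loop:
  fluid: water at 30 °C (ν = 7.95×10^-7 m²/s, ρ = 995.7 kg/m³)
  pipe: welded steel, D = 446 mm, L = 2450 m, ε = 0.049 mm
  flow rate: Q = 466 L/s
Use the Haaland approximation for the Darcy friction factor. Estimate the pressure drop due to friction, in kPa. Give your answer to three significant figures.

V = 4Q/(πD²) = 4·0.466/(π·0.446²) = 2.983 m/s
Re = VD/ν = 2.983·0.446/7.95×10^-7 = 1.67×10^6 → turbulent
ε/D = 0.049/446 = 1.10×10^-4
Haaland: f = 0.01303
h_f = f(L/D)V²/(2g) = 0.01303·(2450/0.446)·2.983²/(2·9.81) = 32.45 m
Δp = ρg·h_f = 995.7·9.81·32.45 = 316.9 kPa

Δp ≈ 317 kPa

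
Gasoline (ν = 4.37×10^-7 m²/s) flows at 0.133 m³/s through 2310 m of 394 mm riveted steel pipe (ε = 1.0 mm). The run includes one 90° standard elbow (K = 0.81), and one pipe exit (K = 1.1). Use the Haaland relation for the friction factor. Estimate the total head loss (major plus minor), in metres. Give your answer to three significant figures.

H_L ≈ 9.07 m

V = 4Q/(πD²) = 1.091 m/s; V²/2g = 0.06065 m
Re = 9.84×10^5, ε/D = 0.00254 → f = 0.02517 (Haaland)
Major: h_f = f(L/D)·V²/2g = 0.02517·5863·0.06065 = 8.949 m
Minor: ΣK = 1.91; h_m = ΣK·V²/2g = 0.1158 m
Total H_L = 8.949 + 0.1158 = 9.065 m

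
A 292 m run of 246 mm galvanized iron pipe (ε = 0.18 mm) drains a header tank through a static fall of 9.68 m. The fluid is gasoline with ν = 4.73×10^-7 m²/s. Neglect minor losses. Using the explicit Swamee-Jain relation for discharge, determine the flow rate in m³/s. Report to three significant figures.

Swamee-Jain (Type II): Q = -0.965·√(gD⁵h_f/L)·ln[ε/(3.7D) + √(3.17ν²L/(gD³h_f))]
√(gD⁵h_f/L) = √(9.81·0.246⁵·9.68/292) = 0.01712
ε/(3.7D) = 1.98×10^-4; √(3.17ν²L/(gD³h_f)) = 1.21×10^-5
Q = -0.965·0.01712·ln(2.099×10^-4) = 0.1399 m³/s
Check: V = 2.94 m/s, Re = 1.53×10^6, f = 0.01855, h_f = 9.72 m ≈ 9.68 m ✓

Q ≈ 0.140 m³/s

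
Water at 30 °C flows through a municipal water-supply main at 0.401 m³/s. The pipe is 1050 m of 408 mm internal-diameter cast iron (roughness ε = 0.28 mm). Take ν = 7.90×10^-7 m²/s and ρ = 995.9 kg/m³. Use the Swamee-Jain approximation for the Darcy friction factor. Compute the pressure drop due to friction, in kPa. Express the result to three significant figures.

Δp ≈ 220 kPa

V = 4Q/(πD²) = 4·0.401/(π·0.408²) = 3.067 m/s
Re = VD/ν = 3.067·0.408/7.90×10^-7 = 1.58×10^6 → turbulent
ε/D = 0.28/408 = 6.86×10^-4
Swamee-Jain: f = 0.01828
h_f = f(L/D)V²/(2g) = 0.01828·(1050/0.408)·3.067²/(2·9.81) = 22.56 m
Δp = ρg·h_f = 995.9·9.81·22.56 = 220.4 kPa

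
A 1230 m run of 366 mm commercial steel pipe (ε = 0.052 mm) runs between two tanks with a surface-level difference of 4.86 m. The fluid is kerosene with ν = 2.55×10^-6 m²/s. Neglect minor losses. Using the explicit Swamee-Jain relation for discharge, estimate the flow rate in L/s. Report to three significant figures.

Swamee-Jain (Type II): Q = -0.965·√(gD⁵h_f/L)·ln[ε/(3.7D) + √(3.17ν²L/(gD³h_f))]
√(gD⁵h_f/L) = √(9.81·0.366⁵·4.86/1230) = 0.01596
ε/(3.7D) = 3.84×10^-5; √(3.17ν²L/(gD³h_f)) = 1.04×10^-4
Q = -0.965·0.01596·ln(1.425×10^-4) = 0.1364 m³/s
Check: V = 1.30 m/s, Re = 1.86×10^5, f = 0.01689, h_f = 4.86 m ≈ 4.86 m ✓

Q ≈ 136 L/s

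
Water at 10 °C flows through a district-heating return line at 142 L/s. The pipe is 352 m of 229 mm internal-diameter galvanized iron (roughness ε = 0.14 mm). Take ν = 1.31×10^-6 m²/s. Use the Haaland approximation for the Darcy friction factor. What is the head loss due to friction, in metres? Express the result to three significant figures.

h_f ≈ 16.9 m

V = 4Q/(πD²) = 4·0.142/(π·0.229²) = 3.448 m/s
Re = VD/ν = 3.448·0.229/1.31×10^-6 = 6.03×10^5 → turbulent
ε/D = 0.14/229 = 6.11×10^-4
Haaland: f = 0.01813
h_f = f(L/D)V²/(2g) = 0.01813·(352/0.229)·3.448²/(2·9.81) = 16.88 m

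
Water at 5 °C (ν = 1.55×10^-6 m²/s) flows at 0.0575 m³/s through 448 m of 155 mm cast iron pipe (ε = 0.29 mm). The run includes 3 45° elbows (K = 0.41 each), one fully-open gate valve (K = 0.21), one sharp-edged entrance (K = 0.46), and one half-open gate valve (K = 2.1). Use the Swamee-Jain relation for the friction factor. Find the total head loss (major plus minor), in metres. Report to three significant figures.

V = 4Q/(πD²) = 3.047 m/s; V²/2g = 0.4733 m
Re = 3.05×10^5, ε/D = 0.00187 → f = 0.02378 (Swamee-Jain)
Major: h_f = f(L/D)·V²/2g = 0.02378·2890·0.4733 = 32.53 m
Minor: ΣK = 4.00; h_m = ΣK·V²/2g = 1.893 m
Total H_L = 32.53 + 1.893 = 34.42 m

H_L ≈ 34.4 m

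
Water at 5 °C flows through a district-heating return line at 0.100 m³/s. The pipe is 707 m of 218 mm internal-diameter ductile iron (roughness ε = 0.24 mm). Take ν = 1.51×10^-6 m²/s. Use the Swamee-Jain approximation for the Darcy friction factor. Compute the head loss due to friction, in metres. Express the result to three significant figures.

h_f ≈ 24.9 m

V = 4Q/(πD²) = 4·0.100/(π·0.218²) = 2.679 m/s
Re = VD/ν = 2.679·0.218/1.51×10^-6 = 3.87×10^5 → turbulent
ε/D = 0.24/218 = 0.00110
Swamee-Jain: f = 0.02095
h_f = f(L/D)V²/(2g) = 0.02095·(707/0.218)·2.679²/(2·9.81) = 24.86 m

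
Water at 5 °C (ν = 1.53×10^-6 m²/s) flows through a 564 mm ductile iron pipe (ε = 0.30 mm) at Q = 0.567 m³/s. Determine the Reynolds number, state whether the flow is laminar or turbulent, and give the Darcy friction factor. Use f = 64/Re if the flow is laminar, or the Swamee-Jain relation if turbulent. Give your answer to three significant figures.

Re ≈ 8.37×10^5; turbulent; f ≈ 0.0176

V = 4Q/(πD²) = 2.270 m/s
Re = VD/ν = 2.270·0.564/1.53×10^-6 = 8.37×10^5
Re > 4000 → turbulent; ε/D = 5.32×10^-4
Swamee-Jain: f = 0.01761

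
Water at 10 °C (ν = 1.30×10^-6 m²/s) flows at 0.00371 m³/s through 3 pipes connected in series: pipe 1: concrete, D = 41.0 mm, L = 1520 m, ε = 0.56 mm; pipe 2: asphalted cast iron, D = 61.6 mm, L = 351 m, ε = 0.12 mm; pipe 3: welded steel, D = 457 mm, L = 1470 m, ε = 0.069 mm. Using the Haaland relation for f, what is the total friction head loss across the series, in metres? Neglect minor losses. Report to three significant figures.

Pipe 1: V = 2.810 m/s, Re = 8.86×10^4, ε/D = 0.0137, f = 0.04285, h_1 = f(L/D)V²/2g = 639.4 m
Pipe 2: V = 1.245 m/s, Re = 5.90×10^4, ε/D = 0.00195, f = 0.02578, h_2 = f(L/D)V²/2g = 11.60 m
Pipe 3: V = 0.02262 m/s, Re = 7950, ε/D = 1.51×10^-4, f = 0.03307, h_3 = f(L/D)V²/2g = 0.002774 m
Series → Q common, losses add: H = Σh = 651.0 m

H ≈ 651 m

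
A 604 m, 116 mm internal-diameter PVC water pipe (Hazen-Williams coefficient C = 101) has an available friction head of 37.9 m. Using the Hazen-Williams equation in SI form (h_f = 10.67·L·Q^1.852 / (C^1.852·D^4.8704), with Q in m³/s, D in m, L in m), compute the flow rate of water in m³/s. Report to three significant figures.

Q ≈ 0.0219 m³/s

Rearranging: Q = [h_f·C^1.852·D^4.8704 / (10.67·L)]^(1/1.852)
Q = [37.9·101^1.852·0.116^4.8704 / (10.67·604)]^0.540 = 0.02186 m³/s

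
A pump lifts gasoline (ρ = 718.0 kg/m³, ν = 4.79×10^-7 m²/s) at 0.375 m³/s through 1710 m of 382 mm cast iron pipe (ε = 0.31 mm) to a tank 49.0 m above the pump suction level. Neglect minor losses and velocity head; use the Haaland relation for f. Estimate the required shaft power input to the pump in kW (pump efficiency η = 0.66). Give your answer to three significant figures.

V = 4Q/(πD²) = 3.272 m/s; Re = 2.61×10^6; ε/D = 8.12×10^-4; f = 0.01883
h_f = f(L/D)V²/2g = 46.00 m
Total head H = z + h_f = 49.0 + 46.00 = 95.00 m
P_hyd = ρgQH = 718.0·9.81·0.375·95.00 = 250.9 kW
P_shaft = P_hyd/η = 250.9/0.66 = 380.2 kW

P_shaft ≈ 380 kW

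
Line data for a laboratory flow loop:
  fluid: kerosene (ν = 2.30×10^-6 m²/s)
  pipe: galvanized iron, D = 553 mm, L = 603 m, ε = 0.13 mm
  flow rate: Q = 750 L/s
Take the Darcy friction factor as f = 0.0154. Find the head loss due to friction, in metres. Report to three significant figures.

h_f ≈ 8.35 m

V = 4Q/(πD²) = 4·0.750/(π·0.553²) = 3.123 m/s
h_f = f(L/D)V²/(2g) = 0.01540·(603/0.553)·3.123²/(2·9.81) = 8.346 m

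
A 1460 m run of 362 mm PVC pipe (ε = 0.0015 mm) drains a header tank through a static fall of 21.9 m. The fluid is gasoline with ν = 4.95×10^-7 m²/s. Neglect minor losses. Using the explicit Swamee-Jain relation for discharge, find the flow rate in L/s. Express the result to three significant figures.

Q ≈ 332 L/s

Swamee-Jain (Type II): Q = -0.965·√(gD⁵h_f/L)·ln[ε/(3.7D) + √(3.17ν²L/(gD³h_f))]
√(gD⁵h_f/L) = √(9.81·0.362⁵·21.9/1460) = 0.03024
ε/(3.7D) = 1.12×10^-6; √(3.17ν²L/(gD³h_f)) = 1.05×10^-5
Q = -0.965·0.03024·ln(1.167×10^-5) = 0.3315 m³/s
Check: V = 3.22 m/s, Re = 2.36×10^6, f = 0.01028, h_f = 21.9 m ≈ 21.9 m ✓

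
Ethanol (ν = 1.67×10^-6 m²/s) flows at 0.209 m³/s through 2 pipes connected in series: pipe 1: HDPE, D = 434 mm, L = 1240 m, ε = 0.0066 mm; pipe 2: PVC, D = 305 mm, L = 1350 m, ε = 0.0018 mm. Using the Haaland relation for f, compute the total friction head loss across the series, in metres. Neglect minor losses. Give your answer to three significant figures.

H ≈ 28.1 m

Pipe 1: V = 1.413 m/s, Re = 3.67×10^5, ε/D = 1.52×10^-5, f = 0.01396, h_1 = f(L/D)V²/2g = 4.057 m
Pipe 2: V = 2.861 m/s, Re = 5.22×10^5, ε/D = 5.90×10^-6, f = 0.01303, h_2 = f(L/D)V²/2g = 24.05 m
Series → Q common, losses add: H = Σh = 28.11 m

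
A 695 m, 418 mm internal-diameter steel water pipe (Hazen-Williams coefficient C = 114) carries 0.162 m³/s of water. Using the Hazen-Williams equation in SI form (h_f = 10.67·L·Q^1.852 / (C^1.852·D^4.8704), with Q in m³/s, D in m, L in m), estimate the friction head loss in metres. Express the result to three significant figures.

h_f = 10.67·695·0.162^1.852 / (114^1.852·0.418^4.8704) = 2.766 m

h_f ≈ 2.77 m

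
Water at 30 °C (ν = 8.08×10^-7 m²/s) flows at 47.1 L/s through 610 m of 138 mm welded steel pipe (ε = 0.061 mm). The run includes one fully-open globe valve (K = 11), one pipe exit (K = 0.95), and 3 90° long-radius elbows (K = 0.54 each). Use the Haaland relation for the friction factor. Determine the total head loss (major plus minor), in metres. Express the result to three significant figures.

H_L ≈ 45.1 m

V = 4Q/(πD²) = 3.149 m/s; V²/2g = 0.5054 m
Re = 5.38×10^5, ε/D = 4.42×10^-4 → f = 0.01714 (Haaland)
Major: h_f = f(L/D)·V²/2g = 0.01714·4420·0.5054 = 38.29 m
Minor: ΣK = 13.6; h_m = ΣK·V²/2g = 6.858 m
Total H_L = 38.29 + 6.858 = 45.15 m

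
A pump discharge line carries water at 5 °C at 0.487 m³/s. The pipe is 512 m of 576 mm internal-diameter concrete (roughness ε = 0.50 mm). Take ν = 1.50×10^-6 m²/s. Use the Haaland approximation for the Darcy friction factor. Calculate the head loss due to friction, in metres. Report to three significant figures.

h_f ≈ 3.07 m

V = 4Q/(πD²) = 4·0.487/(π·0.576²) = 1.869 m/s
Re = VD/ν = 1.869·0.576/1.50×10^-6 = 7.18×10^5 → turbulent
ε/D = 0.50/576 = 8.68×10^-4
Haaland: f = 0.01942
h_f = f(L/D)V²/(2g) = 0.01942·(512/0.576)·1.869²/(2·9.81) = 3.073 m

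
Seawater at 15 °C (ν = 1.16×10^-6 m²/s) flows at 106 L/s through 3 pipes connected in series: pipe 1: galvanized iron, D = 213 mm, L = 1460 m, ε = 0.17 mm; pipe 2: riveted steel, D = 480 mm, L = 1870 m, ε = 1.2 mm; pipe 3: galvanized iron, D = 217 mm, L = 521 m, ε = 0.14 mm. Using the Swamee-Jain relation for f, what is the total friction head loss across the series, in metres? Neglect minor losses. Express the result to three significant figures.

H ≈ 80.3 m

Pipe 1: V = 2.975 m/s, Re = 5.46×10^5, ε/D = 7.98×10^-4, f = 0.01936, h_1 = f(L/D)V²/2g = 59.86 m
Pipe 2: V = 0.5858 m/s, Re = 2.42×10^5, ε/D = 0.00250, f = 0.02567, h_2 = f(L/D)V²/2g = 1.749 m
Pipe 3: V = 2.866 m/s, Re = 5.36×10^5, ε/D = 6.45×10^-4, f = 0.01857, h_3 = f(L/D)V²/2g = 18.67 m
Series → Q common, losses add: H = Σh = 80.28 m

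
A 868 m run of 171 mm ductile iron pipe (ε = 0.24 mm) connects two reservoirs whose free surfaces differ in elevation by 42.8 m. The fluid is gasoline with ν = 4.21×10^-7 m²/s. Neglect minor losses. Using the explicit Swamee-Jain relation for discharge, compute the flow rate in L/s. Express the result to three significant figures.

Q ≈ 63.6 L/s

Swamee-Jain (Type II): Q = -0.965·√(gD⁵h_f/L)·ln[ε/(3.7D) + √(3.17ν²L/(gD³h_f))]
√(gD⁵h_f/L) = √(9.81·0.171⁵·42.8/868) = 0.008410
ε/(3.7D) = 3.79×10^-4; √(3.17ν²L/(gD³h_f)) = 1.52×10^-5
Q = -0.965·0.008410·ln(3.946×10^-4) = 0.06361 m³/s
Check: V = 2.77 m/s, Re = 1.12×10^6, f = 0.02165, h_f = 43.0 m ≈ 42.8 m ✓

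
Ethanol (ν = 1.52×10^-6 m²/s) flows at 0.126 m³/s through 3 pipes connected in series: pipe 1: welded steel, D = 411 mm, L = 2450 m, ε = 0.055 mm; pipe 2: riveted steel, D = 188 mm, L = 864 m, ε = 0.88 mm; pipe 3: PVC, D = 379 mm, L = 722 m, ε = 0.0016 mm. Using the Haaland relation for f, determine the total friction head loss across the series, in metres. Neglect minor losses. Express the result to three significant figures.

H ≈ 151 m

Pipe 1: V = 0.9497 m/s, Re = 2.57×10^5, ε/D = 1.34×10^-4, f = 0.01585, h_1 = f(L/D)V²/2g = 4.343 m
Pipe 2: V = 4.539 m/s, Re = 5.61×10^5, ε/D = 0.00468, f = 0.02999, h_2 = f(L/D)V²/2g = 144.7 m
Pipe 3: V = 1.117 m/s, Re = 2.78×10^5, ε/D = 4.22×10^-6, f = 0.01458, h_3 = f(L/D)V²/2g = 1.765 m
Series → Q common, losses add: H = Σh = 150.8 m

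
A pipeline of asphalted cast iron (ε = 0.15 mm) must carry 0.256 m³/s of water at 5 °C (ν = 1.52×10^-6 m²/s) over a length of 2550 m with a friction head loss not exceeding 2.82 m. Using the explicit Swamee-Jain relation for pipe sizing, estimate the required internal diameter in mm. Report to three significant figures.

Swamee-Jain (Type III): D = 0.66·[ε^1.25·(LQ²/(gh_f))^4.75 + ν·Q^9.4·(L/(gh_f))^5.2]^0.04
LQ²/(gh_f) = 6.041; L/(gh_f) = 92.18
Term 1 = ε^1.25·(…)^4.75 = 0.0852; Term 2 = ν·Q^9.4·(…)^5.2 = 0.0684
D = 0.66·(0.0852 + 0.0684)^0.04 = 0.6124 m = 612 mm
Check: V = 0.869 m/s, Re = 3.50×10^5, f = 0.01641, h_f = 2.63 m ≈ 2.82 m ✓

D ≈ 612 mm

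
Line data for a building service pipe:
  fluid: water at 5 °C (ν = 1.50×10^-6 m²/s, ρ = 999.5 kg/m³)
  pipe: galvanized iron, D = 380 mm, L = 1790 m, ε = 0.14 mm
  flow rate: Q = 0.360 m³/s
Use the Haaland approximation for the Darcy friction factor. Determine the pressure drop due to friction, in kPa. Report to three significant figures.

V = 4Q/(πD²) = 4·0.360/(π·0.380²) = 3.174 m/s
Re = VD/ν = 3.174·0.380/1.50×10^-6 = 8.04×10^5 → turbulent
ε/D = 0.14/380 = 3.68×10^-4
Haaland: f = 0.01631
h_f = f(L/D)V²/(2g) = 0.01631·(1790/0.380)·3.174²/(2·9.81) = 39.47 m
Δp = ρg·h_f = 999.5·9.81·39.47 = 387.0 kPa

Δp ≈ 387 kPa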